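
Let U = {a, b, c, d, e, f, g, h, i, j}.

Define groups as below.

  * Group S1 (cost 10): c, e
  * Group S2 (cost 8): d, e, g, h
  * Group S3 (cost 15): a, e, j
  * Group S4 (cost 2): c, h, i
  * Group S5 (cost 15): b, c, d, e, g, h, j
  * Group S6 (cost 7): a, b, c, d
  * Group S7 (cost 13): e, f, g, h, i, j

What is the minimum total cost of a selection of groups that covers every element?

20

S6, S7 together cover every element (S6 ∪ S7 = {a, b, c, d, e, f, g, h, i, j}); total cost 7 + 13 = 20.
The greedy pick S4, S6, S7 costs 22; no covering selection beats 20.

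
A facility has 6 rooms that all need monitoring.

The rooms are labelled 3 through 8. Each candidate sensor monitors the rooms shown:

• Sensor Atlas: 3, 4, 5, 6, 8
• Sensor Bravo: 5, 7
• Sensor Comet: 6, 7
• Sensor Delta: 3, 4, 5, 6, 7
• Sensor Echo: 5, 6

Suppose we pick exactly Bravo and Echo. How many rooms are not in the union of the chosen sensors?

Union of Bravo, Echo = {5, 6, 7}.
Not covered: 3, 4, 8 — 3 rooms.

3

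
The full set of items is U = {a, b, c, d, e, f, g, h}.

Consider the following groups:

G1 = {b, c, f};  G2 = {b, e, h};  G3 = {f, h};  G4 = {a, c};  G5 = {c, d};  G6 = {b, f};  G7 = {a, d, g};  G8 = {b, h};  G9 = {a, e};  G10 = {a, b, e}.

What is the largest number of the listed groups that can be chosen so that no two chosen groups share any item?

G3, G5, G9 are pairwise disjoint (G3={f,h}; G5={c,d}; G9={a,e}).
Every remaining group overlaps one of these, and no 4 of the listed groups are pairwise disjoint, so 3 is the maximum.

3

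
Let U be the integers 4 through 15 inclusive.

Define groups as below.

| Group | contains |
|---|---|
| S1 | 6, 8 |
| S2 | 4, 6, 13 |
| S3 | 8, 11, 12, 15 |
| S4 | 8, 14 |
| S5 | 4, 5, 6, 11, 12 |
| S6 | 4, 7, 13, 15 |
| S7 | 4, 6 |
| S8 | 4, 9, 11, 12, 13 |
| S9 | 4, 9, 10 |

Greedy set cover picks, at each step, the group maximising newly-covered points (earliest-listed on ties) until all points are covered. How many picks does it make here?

4

Greedy: pick S5 (covers 5 new) → pick S6 (covers 3 new) → pick S4 (covers 2 new) → pick S9 (covers 2 new). Total picks: 4.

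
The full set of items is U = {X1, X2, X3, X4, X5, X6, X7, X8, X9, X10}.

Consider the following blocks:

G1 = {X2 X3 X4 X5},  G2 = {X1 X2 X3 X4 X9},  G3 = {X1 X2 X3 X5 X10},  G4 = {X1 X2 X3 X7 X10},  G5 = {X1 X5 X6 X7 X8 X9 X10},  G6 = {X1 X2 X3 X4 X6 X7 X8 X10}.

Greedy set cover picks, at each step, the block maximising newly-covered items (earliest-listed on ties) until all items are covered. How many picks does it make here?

Greedy: pick G6 (covers 8 new) → pick G5 (covers 2 new). Total picks: 2.

2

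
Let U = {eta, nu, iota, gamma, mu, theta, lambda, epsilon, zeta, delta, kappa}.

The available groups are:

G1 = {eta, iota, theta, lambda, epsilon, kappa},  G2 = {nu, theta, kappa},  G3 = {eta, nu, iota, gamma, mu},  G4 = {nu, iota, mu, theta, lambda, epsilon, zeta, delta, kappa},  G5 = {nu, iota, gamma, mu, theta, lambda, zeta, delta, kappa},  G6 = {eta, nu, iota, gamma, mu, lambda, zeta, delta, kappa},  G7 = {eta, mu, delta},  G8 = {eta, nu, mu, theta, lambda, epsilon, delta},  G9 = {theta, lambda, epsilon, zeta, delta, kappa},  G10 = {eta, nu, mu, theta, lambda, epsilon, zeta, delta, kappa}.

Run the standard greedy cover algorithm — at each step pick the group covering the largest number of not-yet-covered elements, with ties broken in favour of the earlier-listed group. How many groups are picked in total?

Greedy: pick G4 (covers 9 new) → pick G3 (covers 2 new). Total picks: 2.

2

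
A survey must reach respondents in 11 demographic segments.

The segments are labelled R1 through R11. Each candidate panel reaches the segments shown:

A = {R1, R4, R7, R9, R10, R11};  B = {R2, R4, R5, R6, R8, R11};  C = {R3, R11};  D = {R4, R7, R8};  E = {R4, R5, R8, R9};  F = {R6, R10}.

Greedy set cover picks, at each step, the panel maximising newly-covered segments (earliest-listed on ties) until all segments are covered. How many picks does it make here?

3

Greedy: pick A (covers 6 new) → pick B (covers 4 new) → pick C (covers 1 new). Total picks: 3.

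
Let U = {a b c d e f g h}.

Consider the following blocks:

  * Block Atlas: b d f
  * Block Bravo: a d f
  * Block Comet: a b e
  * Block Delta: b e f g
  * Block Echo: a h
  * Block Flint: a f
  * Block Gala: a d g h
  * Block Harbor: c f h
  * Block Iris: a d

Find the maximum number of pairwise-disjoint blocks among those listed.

2

Comet, Harbor are pairwise disjoint (Comet={a,b,e}; Harbor={c,f,h}).
Every remaining block overlaps one of these, and no 3 of the listed blocks are pairwise disjoint, so 2 is the maximum.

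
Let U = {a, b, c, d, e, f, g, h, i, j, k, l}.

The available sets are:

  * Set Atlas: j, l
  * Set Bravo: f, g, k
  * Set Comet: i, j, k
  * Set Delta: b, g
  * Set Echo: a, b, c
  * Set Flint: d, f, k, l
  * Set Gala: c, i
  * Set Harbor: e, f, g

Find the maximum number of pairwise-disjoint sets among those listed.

Comet, Echo, Harbor are pairwise disjoint (Comet={i,j,k}; Echo={a,b,c}; Harbor={e,f,g}).
Every remaining set overlaps one of these, and no 4 of the listed sets are pairwise disjoint, so 3 is the maximum.

3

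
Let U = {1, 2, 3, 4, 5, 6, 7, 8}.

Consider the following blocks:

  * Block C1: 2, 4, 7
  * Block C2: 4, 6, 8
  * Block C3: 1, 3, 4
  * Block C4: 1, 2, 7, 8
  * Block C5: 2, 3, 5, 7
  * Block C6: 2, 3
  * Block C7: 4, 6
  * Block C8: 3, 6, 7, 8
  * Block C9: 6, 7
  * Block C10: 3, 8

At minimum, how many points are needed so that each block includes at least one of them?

3

H = {3, 4, 7} meets every block (each contains at least one member of H), and |H| = 3.
No choice of 2 points meets every block, so 3 is the minimum.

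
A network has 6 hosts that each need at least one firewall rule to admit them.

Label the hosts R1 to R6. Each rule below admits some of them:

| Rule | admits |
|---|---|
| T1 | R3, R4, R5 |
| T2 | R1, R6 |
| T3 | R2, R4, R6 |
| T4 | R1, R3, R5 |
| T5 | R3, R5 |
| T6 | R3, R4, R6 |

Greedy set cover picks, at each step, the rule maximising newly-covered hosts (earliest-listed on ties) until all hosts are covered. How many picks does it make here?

Greedy: pick T1 (covers 3 new) → pick T2 (covers 2 new) → pick T3 (covers 1 new). Total picks: 3.
(The true minimum cover uses only 2 rules, so greedy is not optimal here.)

3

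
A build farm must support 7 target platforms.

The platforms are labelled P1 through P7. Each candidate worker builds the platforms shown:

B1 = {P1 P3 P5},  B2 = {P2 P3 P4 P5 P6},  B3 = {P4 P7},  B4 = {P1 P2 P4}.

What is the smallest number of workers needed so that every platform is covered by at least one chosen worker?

3

Take {B2, B3, B4}. Their union is {P1, P2, P3, P4, P5, P6, P7}, which is all 7 platforms.
Only B2 contains P6, so B2 is forced; the remaining 2 platforms need at least 2 more workers (each remaining worker adds at most 1) — so at least 3 workers are needed, and 3 is optimal.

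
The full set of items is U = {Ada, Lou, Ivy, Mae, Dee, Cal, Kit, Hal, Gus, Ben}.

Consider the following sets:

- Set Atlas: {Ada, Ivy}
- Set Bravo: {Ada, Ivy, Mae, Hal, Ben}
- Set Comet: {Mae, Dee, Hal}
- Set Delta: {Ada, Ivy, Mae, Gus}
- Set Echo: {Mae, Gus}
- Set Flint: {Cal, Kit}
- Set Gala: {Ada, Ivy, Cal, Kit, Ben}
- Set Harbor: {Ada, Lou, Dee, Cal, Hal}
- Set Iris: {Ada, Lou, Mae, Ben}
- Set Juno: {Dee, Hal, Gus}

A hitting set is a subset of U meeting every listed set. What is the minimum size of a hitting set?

4

H = {Ivy, Mae, Dee, Kit} meets every set (each contains at least one member of H), and |H| = 4.
No choice of 3 items meets every set, so 4 is the minimum.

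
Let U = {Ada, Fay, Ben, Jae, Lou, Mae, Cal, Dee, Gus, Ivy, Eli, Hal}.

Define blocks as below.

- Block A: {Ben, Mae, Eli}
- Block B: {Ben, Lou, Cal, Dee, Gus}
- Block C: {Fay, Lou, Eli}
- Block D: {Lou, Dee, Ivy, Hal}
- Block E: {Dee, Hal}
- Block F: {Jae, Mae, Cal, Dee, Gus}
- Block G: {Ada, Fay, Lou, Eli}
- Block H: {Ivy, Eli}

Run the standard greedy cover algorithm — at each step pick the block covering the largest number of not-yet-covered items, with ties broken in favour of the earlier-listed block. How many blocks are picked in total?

4

Greedy: pick B (covers 5 new) → pick G (covers 3 new) → pick D (covers 2 new) → pick F (covers 2 new). Total picks: 4.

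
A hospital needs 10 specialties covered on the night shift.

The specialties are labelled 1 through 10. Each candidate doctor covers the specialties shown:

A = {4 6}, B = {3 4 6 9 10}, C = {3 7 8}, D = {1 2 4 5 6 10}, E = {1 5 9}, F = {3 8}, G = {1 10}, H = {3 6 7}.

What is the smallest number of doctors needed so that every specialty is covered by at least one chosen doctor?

Take {C, D, E}. Their union is {1, 2, 3, 4, 5, 6, 7, 8, 9, 10}, which is all 10 specialties.
Only D contains 2, so D is forced; the remaining 4 specialties need at least 2 more doctors (each remaining doctor adds at most 3) — so at least 3 doctors are needed, and 3 is optimal.

3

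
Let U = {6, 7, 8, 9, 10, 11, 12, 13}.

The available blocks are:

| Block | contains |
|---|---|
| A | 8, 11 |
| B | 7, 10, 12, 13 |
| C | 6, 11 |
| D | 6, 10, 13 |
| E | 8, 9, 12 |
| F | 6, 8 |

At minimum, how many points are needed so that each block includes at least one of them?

H = {6, 8, 12} meets every block (each contains at least one member of H), and |H| = 3.
No choice of 2 points meets every block, so 3 is the minimum.

3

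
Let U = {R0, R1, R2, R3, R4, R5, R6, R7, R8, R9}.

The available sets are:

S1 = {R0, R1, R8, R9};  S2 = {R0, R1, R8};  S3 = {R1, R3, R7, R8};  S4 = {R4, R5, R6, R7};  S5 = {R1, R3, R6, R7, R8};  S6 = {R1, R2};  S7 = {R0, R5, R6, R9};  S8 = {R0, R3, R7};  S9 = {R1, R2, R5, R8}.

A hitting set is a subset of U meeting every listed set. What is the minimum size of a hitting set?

3

Take H = {R1, R7, R9}. Each listed set contains at least one of these, so H is a hitting set of size 3.
No choice of 2 elements meets every set, so 3 is the minimum.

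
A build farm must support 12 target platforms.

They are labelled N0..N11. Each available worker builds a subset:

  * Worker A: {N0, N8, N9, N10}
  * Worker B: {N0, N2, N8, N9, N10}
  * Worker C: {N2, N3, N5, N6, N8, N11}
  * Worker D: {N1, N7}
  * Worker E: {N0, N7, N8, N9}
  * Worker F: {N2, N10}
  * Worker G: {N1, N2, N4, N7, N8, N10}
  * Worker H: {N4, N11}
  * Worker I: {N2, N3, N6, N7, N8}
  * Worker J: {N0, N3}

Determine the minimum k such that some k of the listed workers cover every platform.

A and C and G together: A ∪ C ∪ G = {N0, N1, N2, N3, N4, N5, N6, N7, N8, N9, N10, N11} — every platform is covered.
Only C contains N5, so C is forced; the remaining 6 platforms need at least 2 more workers (each remaining worker adds at most 4) — so at least 3 workers are needed, and 3 is optimal.

3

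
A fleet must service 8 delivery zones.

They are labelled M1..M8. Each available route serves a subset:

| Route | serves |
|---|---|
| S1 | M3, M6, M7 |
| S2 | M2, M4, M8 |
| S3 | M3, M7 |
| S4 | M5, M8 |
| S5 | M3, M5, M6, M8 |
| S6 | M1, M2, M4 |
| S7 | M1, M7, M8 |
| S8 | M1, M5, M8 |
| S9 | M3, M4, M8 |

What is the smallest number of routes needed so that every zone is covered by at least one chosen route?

3

S1 and S5 and S6 together: S1 ∪ S5 ∪ S6 = {M1, M2, M3, M4, M5, M6, M7, M8} — every zone is covered.
No 2 of the 9 routes cover everything (all 36 combinations miss at least one zone), so 3 is optimal.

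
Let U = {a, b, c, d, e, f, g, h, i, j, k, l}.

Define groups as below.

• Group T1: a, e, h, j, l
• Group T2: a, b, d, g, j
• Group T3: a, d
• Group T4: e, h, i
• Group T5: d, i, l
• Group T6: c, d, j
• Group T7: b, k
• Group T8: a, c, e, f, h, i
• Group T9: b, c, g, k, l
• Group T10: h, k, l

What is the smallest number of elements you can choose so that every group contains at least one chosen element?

3

T = {d, e, k} meets every group (each contains at least one member of T), and |T| = 3.
The groups T4, T6, T7 are pairwise disjoint, so any hitting set needs a separate element for each — at least 3. Hence 3 is optimal.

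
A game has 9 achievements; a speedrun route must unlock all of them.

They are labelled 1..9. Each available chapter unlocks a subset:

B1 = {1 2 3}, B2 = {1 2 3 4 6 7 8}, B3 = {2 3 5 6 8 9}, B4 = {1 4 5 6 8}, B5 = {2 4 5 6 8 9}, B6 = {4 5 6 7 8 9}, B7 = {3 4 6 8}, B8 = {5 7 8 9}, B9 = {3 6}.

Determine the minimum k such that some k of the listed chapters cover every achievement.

2

Take {B2, B5}. Their union is {1, 2, 3, 4, 5, 6, 7, 8, 9}, which is all 9 achievements.
No single chapter has all 9 achievements (the largest, B2, has 7), so 2 is optimal.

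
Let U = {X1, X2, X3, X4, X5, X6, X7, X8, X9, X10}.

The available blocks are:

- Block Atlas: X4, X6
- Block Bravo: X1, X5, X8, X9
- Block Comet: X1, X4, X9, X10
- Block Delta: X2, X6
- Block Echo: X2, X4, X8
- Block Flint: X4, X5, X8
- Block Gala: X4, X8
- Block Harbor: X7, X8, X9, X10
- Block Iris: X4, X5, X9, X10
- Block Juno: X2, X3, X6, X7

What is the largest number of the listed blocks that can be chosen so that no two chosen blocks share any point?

2

Delta, Iris are pairwise disjoint (Delta={X2,X6}; Iris={X4,X5,X9,X10}).
Every remaining block overlaps one of these, and no 3 of the listed blocks are pairwise disjoint, so 2 is the maximum.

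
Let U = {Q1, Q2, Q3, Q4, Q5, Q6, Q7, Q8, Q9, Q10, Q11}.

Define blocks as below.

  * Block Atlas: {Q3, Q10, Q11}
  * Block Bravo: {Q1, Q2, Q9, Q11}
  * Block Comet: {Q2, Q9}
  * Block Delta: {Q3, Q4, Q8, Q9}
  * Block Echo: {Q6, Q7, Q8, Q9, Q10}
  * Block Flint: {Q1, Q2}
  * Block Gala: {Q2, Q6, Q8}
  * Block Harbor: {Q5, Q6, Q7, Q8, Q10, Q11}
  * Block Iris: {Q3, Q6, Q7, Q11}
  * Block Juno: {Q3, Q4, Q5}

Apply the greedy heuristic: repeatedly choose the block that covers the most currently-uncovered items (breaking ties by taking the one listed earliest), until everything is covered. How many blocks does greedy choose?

3

Greedy: pick Harbor (covers 6 new) → pick Bravo (covers 3 new) → pick Delta (covers 2 new). Total picks: 3.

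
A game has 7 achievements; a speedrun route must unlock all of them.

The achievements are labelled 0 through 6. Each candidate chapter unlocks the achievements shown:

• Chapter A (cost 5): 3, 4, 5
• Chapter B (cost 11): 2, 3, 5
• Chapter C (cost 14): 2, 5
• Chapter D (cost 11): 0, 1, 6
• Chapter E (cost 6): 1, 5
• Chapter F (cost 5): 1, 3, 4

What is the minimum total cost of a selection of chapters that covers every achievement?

27

A, B, D together cover every achievement (A ∪ B ∪ D = {0, 1, 2, 3, 4, 5, 6}); total cost 5 + 11 + 11 = 27.
No covering selection has total cost below 27.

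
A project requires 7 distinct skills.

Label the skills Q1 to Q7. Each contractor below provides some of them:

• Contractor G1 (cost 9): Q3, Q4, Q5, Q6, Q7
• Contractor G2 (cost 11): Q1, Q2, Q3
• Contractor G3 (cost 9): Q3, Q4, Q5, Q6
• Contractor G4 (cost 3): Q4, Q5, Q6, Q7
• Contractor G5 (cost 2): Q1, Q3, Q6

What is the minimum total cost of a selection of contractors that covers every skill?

G2, G4 together cover every skill (G2 ∪ G4 = {Q1, Q2, Q3, Q4, Q5, Q6, Q7}); total cost 11 + 3 = 14.
The greedy pick G5, G4, G2 costs 16; no covering selection beats 14.

14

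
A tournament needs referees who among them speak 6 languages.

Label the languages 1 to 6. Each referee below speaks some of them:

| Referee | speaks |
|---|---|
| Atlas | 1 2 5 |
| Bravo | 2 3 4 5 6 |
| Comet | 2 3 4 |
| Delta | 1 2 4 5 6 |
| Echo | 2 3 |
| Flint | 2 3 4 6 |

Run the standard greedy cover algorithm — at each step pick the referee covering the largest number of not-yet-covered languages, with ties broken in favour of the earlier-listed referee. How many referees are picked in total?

Greedy: pick Bravo (covers 5 new) → pick Atlas (covers 1 new). Total picks: 2.

2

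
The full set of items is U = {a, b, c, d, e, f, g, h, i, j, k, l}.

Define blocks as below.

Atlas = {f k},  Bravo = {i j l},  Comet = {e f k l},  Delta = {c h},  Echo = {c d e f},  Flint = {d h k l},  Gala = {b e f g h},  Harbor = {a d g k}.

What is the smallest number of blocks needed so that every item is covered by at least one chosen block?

4

Bravo and Echo and Gala and Harbor together: Bravo ∪ Echo ∪ Gala ∪ Harbor = {a, b, c, d, e, f, g, h, i, j, k, l} — every item is covered.
Only Gala contains b, so Gala is forced; the remaining 7 items need at least 3 more blocks (each remaining block adds at most 3) — so at least 4 blocks are needed, and 4 is optimal.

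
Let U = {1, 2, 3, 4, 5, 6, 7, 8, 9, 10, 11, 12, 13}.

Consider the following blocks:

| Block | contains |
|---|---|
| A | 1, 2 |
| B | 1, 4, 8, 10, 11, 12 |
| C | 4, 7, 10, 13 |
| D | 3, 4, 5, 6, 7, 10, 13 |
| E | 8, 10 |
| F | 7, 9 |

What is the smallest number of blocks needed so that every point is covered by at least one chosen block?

A, B, D, and F cover everything between them: the union {1, 2, 3, 4, 5, 6, 7, 8, 9, 10, 11, 12, 13} is all of U.
No 3 of the 6 blocks cover everything (all 20 combinations miss at least one point), so 4 is optimal.

4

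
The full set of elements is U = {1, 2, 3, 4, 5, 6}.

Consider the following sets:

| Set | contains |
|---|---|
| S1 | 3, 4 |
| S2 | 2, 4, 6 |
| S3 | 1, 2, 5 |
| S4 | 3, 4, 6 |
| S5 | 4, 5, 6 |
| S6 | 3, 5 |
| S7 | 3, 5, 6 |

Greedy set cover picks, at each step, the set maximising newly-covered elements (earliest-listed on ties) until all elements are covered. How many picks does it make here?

Greedy: pick S2 (covers 3 new) → pick S3 (covers 2 new) → pick S1 (covers 1 new). Total picks: 3.
(The true minimum cover uses only 2 sets, so greedy is not optimal here.)

3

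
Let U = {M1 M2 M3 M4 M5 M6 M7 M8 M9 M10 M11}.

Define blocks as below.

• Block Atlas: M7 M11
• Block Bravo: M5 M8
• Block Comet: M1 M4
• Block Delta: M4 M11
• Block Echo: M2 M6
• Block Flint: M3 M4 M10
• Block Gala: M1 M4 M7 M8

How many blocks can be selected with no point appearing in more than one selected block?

Atlas, Bravo, Comet, Echo are pairwise disjoint (Atlas={M7,M11}; Bravo={M5,M8}; Comet={M1,M4}; Echo={M2,M6}).
Every remaining block overlaps one of these, and no 5 of the listed blocks are pairwise disjoint, so 4 is the maximum.

4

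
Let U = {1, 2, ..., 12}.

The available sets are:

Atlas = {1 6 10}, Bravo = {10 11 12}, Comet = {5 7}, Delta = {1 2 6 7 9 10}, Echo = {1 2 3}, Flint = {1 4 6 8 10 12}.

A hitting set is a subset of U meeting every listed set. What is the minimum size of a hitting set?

3

Take H = {1, 7, 12}. Each listed set contains at least one of these, so H is a hitting set of size 3.
The sets Bravo, Comet, Echo are pairwise disjoint, so any hitting set needs a separate element for each — at least 3. Hence 3 is optimal.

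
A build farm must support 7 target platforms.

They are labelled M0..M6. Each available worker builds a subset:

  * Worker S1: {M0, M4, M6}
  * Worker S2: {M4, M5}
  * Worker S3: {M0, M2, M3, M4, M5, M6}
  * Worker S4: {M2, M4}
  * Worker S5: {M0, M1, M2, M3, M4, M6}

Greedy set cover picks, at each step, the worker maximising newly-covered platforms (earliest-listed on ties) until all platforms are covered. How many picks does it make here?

2

Greedy: pick S3 (covers 6 new) → pick S5 (covers 1 new). Total picks: 2.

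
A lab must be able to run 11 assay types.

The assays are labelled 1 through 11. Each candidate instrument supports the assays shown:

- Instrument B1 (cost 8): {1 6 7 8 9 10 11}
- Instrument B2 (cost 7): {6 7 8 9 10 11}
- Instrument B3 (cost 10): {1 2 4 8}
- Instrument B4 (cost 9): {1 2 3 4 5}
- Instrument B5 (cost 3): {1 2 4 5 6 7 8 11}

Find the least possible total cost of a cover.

16

B2, B4 together cover every assay (B2 ∪ B4 = {1, 2, 3, 4, 5, 6, 7, 8, 9, 10, 11}); total cost 7 + 9 = 16.
The greedy pick B5, B2, B4 costs 19; no covering selection beats 16.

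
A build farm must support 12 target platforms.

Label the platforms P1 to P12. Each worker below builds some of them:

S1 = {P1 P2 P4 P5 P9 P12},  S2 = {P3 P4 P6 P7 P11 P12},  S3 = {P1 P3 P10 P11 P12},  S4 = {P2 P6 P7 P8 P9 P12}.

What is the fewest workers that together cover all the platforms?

3

S1 and S3 and S4 together: S1 ∪ S3 ∪ S4 = {P1, P2, P3, P4, P5, P6, P7, P8, P9, P10, P11, P12} — every platform is covered.
Only S1 contains P5, so S1 is forced; the remaining 6 platforms need at least 2 more workers (each remaining worker adds at most 4) — so at least 3 workers are needed, and 3 is optimal.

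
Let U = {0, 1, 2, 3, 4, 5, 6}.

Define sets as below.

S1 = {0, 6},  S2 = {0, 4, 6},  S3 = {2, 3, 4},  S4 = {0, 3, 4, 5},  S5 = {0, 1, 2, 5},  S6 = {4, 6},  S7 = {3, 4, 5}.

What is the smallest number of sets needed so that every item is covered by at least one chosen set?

S1 and S5 and S7 together: S1 ∪ S5 ∪ S7 = {0, 1, 2, 3, 4, 5, 6} — every item is covered.
Only S5 contains 1, so S5 is forced; the remaining 3 items need at least 2 more sets (each remaining set adds at most 2) — so at least 3 sets are needed, and 3 is optimal.

3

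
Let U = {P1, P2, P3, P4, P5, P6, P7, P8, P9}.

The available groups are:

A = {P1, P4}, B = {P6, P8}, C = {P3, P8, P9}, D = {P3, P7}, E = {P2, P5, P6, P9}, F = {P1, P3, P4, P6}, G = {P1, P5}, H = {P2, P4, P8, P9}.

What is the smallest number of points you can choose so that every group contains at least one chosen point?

Take T = {P1, P2, P3, P8}. Each listed group contains at least one of these, so T is a hitting set of size 4.
No choice of 3 points meets every group, so 4 is the minimum.

4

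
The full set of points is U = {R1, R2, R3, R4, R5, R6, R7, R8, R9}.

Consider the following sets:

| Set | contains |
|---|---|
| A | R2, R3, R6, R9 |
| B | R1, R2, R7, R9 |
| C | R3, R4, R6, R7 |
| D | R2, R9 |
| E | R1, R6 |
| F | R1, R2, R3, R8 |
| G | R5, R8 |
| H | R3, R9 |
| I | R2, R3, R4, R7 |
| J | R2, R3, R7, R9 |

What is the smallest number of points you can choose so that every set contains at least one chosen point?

4

The 4 points {R1, R3, R5, R9} hit every set.
No choice of 3 points meets every set, so 4 is the minimum.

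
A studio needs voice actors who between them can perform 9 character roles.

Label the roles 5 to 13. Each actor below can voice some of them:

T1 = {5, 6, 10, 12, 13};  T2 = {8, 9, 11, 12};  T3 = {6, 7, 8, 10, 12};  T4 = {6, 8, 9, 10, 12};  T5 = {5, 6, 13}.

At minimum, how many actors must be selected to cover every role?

3

Take {T2, T3, T5}. Their union is {5, 6, 7, 8, 9, 10, 11, 12, 13}, which is all 9 roles.
Only T3 contains 7, so T3 is forced; the remaining 4 roles need at least 2 more actors (each remaining actor adds at most 2) — so at least 3 actors are needed, and 3 is optimal.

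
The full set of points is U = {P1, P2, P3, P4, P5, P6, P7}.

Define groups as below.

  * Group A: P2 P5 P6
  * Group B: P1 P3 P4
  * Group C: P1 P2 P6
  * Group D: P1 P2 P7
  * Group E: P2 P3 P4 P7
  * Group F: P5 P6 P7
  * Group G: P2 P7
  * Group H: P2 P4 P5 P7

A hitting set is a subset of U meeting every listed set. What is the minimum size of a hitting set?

3

T = {P1, P2, P5} meets every group (each contains at least one member of T), and |T| = 3.
No choice of 2 points meets every group, so 3 is the minimum.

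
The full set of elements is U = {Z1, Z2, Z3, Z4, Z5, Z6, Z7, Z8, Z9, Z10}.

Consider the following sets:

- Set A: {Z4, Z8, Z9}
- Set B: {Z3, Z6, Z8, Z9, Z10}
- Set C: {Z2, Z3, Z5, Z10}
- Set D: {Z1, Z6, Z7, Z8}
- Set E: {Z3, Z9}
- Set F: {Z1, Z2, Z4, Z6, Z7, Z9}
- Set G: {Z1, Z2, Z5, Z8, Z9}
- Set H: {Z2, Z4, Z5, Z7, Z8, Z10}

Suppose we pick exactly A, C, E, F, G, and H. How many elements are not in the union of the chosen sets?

Union of A, C, E, F, G, H = {Z1, Z2, Z3, Z4, Z5, Z6, Z7, Z8, Z9, Z10} — that's every element, so 0 are uncovered.

0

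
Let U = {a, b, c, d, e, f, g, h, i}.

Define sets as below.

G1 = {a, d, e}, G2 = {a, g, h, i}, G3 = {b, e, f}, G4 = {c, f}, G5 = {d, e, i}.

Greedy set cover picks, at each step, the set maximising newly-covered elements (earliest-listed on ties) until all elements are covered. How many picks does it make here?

Greedy: pick G2 (covers 4 new) → pick G3 (covers 3 new) → pick G1 (covers 1 new) → pick G4 (covers 1 new). Total picks: 4.

4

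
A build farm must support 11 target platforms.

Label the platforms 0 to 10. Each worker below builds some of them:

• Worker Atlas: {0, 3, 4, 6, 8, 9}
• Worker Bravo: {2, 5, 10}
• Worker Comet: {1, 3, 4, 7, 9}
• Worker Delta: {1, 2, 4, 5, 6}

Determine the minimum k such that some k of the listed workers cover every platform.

Atlas and Bravo and Comet together: Atlas ∪ Bravo ∪ Comet = {0, 1, 2, 3, 4, 5, 6, 7, 8, 9, 10} — every platform is covered.
Only Atlas contains 0, so Atlas is forced; the remaining 5 platforms need at least 2 more workers (each remaining worker adds at most 3) — so at least 3 workers are needed, and 3 is optimal.

3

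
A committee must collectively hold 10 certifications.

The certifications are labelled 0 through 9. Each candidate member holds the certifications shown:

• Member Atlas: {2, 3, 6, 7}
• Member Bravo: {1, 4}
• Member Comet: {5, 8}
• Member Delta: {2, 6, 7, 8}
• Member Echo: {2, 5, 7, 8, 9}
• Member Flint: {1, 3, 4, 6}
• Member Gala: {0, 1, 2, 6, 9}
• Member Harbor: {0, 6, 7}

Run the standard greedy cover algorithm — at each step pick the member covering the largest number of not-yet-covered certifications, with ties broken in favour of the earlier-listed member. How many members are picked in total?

3

Greedy: pick Echo (covers 5 new) → pick Flint (covers 4 new) → pick Gala (covers 1 new). Total picks: 3.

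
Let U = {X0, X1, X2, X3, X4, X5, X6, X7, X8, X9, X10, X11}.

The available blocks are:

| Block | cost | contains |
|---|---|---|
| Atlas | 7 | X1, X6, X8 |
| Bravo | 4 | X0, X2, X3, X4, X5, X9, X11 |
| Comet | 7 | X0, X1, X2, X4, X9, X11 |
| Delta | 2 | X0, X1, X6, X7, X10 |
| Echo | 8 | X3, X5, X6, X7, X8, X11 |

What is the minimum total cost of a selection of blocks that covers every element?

Atlas, Bravo, Delta together cover every element (Atlas ∪ Bravo ∪ Delta = {X0, X1, X2, X3, X4, X5, X6, X7, X8, X9, X10, X11}); total cost 7 + 4 + 2 = 13.
No covering selection has total cost below 13.

13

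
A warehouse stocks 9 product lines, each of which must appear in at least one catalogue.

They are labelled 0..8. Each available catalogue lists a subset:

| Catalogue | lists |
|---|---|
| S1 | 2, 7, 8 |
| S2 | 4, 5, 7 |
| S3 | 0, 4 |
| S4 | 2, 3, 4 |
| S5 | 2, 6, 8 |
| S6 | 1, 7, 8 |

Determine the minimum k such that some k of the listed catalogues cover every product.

5

Take {S2, S3, S4, S5, S6}. Their union is {0, 1, 2, 3, 4, 5, 6, 7, 8}, which is all 9 products.
No 4 of the 6 catalogues cover everything (all 15 combinations miss at least one product), so 5 is optimal.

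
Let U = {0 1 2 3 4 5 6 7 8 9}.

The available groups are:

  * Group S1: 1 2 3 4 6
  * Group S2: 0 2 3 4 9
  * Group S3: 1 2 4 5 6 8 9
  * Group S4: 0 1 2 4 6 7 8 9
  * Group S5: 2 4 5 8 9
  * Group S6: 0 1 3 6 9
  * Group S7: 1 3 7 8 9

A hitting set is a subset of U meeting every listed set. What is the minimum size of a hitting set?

H = {4, 9} meets every group (each contains at least one member of H), and |H| = 2.
No single item lies in every group, so at least 2 are needed and 2 is optimal.

2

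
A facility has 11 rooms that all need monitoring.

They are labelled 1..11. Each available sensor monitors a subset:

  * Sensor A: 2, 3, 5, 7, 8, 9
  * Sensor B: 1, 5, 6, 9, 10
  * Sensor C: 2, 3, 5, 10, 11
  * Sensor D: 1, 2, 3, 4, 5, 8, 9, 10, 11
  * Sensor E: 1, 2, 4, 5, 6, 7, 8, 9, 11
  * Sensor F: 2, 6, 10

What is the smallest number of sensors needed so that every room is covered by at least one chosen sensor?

2

C and E together: C ∪ E = {1, 2, 3, 4, 5, 6, 7, 8, 9, 10, 11} — every room is covered.
No single sensor has all 11 rooms (the largest, D, has 9), so 2 is optimal.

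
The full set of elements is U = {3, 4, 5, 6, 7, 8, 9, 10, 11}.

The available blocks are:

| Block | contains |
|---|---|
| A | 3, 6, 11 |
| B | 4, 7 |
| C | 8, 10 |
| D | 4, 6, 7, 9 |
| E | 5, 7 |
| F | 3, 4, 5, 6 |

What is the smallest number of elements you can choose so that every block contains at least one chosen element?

Take H = {3, 7, 8}. Each listed block contains at least one of these, so H is a hitting set of size 3.
The blocks A, C, E are pairwise disjoint, so any hitting set needs a separate element for each — at least 3. Hence 3 is optimal.

3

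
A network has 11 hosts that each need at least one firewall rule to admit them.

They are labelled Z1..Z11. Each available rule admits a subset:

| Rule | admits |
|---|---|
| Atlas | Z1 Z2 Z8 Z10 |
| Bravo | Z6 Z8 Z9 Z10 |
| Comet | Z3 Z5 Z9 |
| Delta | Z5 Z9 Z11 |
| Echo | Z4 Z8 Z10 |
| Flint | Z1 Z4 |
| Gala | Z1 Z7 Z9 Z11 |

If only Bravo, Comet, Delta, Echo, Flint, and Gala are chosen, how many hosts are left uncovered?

Union of Bravo, Comet, Delta, Echo, Flint, Gala = {Z1, Z3, Z4, Z5, Z6, Z7, Z8, Z9, Z10, Z11}.
Not covered: Z2 — 1 host.

1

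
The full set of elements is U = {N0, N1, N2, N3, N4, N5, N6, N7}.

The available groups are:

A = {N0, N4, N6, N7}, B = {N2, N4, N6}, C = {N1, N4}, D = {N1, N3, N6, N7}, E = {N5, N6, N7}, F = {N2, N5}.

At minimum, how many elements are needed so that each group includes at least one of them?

Take H = {N2, N4, N7}. Each listed group contains at least one of these, so H is a hitting set of size 3.
No choice of 2 elements meets every group, so 3 is the minimum.

3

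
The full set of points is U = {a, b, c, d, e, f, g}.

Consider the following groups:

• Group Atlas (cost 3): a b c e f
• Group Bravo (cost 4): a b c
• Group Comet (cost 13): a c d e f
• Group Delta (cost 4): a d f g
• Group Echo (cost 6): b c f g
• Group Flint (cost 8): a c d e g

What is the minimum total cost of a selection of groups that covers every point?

7

Atlas, Delta together cover every point (Atlas ∪ Delta = {a, b, c, d, e, f, g}); total cost 3 + 4 = 7.
No covering selection has total cost below 7.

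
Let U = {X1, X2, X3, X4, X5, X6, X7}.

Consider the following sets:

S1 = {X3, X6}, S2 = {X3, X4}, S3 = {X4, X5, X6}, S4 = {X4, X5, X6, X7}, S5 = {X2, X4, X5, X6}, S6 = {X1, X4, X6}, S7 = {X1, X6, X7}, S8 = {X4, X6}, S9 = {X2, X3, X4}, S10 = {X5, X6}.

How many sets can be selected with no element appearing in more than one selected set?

S2, S10 are pairwise disjoint (S2={X3,X4}; S10={X5,X6}).
Every remaining set overlaps one of these, and no 3 of the listed sets are pairwise disjoint, so 2 is the maximum.

2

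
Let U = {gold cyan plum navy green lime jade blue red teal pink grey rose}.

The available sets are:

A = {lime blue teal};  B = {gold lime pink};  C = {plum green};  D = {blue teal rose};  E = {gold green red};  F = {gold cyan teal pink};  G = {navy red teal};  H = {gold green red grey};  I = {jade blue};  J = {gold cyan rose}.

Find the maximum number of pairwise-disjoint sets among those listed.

4

C, G, I, J are pairwise disjoint (C={plum,green}; G={navy,red,teal}; I={jade,blue}; J={gold,cyan,rose}).
Every remaining set overlaps one of these, and no 5 of the listed sets are pairwise disjoint, so 4 is the maximum.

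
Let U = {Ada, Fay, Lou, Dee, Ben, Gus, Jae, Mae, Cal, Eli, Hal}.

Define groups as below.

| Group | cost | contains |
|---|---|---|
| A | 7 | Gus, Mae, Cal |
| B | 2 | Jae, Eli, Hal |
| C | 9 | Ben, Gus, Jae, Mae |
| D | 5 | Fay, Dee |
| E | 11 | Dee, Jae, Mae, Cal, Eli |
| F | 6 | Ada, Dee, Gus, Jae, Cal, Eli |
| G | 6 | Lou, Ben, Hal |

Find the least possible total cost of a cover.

A, D, F, G together cover every element (A ∪ D ∪ F ∪ G = {Ada, Fay, Lou, Dee, Ben, Gus, Jae, Mae, Cal, Eli, Hal}); total cost 7 + 5 + 6 + 6 = 24.
The greedy pick B, F, G, D, A costs 26; no covering selection beats 24.

24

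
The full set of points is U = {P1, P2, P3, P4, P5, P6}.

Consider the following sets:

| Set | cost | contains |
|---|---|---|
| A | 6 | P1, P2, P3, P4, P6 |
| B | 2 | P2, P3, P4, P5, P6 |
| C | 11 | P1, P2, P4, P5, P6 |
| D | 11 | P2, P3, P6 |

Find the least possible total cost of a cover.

8

A, B together cover every point (A ∪ B = {P1, P2, P3, P4, P5, P6}); total cost 6 + 2 = 8.
No covering selection has total cost below 8.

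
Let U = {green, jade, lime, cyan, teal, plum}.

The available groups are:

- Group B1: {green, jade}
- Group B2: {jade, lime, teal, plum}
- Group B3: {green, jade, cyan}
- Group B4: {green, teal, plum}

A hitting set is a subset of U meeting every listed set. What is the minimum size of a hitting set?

2

Take H = {green, jade}. Each listed group contains at least one of these, so H is a hitting set of size 2.
No single item lies in every group, so at least 2 are needed and 2 is optimal.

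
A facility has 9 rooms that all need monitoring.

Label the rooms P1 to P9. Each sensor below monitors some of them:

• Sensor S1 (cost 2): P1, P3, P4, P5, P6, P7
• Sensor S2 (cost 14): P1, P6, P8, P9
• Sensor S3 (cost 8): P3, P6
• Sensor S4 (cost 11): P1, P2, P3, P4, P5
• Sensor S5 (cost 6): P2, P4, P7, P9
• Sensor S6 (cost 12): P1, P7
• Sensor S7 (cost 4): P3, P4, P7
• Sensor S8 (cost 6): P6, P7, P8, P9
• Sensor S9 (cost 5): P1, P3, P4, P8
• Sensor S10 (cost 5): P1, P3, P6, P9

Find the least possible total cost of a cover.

S1, S5, S9 together cover every room (S1 ∪ S5 ∪ S9 = {P1, P2, P3, P4, P5, P6, P7, P8, P9}); total cost 2 + 6 + 5 = 13.
No covering selection has total cost below 13.

13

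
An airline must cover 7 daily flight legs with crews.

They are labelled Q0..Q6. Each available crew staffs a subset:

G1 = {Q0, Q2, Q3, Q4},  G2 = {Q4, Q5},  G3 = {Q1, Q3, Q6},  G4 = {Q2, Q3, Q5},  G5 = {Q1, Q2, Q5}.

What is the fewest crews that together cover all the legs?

Take {G1, G2, G3}. Their union is {Q0, Q1, Q2, Q3, Q4, Q5, Q6}, which is all 7 legs.
Only G1 contains Q0, so G1 is forced; the remaining 3 legs need at least 2 more crews (each remaining crew adds at most 2) — so at least 3 crews are needed, and 3 is optimal.

3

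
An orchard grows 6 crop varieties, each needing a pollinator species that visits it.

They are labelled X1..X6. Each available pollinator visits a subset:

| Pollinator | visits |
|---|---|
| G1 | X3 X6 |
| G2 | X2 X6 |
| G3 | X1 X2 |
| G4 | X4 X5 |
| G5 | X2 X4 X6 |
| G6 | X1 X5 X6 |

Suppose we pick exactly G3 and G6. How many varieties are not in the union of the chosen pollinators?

Union of G3, G6 = {X1, X2, X5, X6}.
Not covered: X3, X4 — 2 varieties.

2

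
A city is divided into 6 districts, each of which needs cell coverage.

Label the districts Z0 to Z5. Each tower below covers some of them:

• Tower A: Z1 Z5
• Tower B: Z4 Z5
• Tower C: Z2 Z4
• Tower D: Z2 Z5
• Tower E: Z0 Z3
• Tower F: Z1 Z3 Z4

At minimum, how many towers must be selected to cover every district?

A and C and E together: A ∪ C ∪ E = {Z0, Z1, Z2, Z3, Z4, Z5} — every district is covered.
Only E contains Z0, so E is forced; the remaining 4 districts need at least 2 more towers (each remaining tower adds at most 2) — so at least 3 towers are needed, and 3 is optimal.

3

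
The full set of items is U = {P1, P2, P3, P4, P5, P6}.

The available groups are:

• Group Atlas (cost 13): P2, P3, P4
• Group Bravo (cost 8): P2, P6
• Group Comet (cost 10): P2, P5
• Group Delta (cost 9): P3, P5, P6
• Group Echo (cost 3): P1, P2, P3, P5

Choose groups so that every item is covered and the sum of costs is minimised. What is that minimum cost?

Atlas, Bravo, Echo together cover every item (Atlas ∪ Bravo ∪ Echo = {P1, P2, P3, P4, P5, P6}); total cost 13 + 8 + 3 = 24.
No covering selection has total cost below 24.

24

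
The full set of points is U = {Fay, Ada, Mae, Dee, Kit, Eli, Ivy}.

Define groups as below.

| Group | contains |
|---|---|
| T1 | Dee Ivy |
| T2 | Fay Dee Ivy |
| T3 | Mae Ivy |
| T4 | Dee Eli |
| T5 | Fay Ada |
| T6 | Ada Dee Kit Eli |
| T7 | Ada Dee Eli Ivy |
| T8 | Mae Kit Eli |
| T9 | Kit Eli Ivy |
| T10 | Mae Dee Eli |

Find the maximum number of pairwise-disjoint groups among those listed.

T3, T4, T5 are pairwise disjoint (T3={Mae,Ivy}; T4={Dee,Eli}; T5={Fay,Ada}).
Every remaining group overlaps one of these, and no 4 of the listed groups are pairwise disjoint, so 3 is the maximum.

3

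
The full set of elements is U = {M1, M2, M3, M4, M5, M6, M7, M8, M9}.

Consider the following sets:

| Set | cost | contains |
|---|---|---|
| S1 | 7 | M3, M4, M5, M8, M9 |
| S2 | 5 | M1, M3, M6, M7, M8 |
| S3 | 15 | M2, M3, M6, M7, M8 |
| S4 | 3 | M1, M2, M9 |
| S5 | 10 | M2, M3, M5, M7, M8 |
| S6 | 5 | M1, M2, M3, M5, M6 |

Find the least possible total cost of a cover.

15

S1, S2, S4 together cover every element (S1 ∪ S2 ∪ S4 = {M1, M2, M3, M4, M5, M6, M7, M8, M9}); total cost 7 + 5 + 3 = 15.
No covering selection has total cost below 15.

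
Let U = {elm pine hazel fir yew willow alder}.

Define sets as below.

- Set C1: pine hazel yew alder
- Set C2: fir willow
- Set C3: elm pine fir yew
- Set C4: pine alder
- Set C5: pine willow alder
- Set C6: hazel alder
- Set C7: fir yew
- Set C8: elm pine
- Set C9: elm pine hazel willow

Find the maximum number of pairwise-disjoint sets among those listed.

3

C6, C7, C8 are pairwise disjoint (C6={hazel,alder}; C7={fir,yew}; C8={elm,pine}).
Every remaining set overlaps one of these, and no 4 of the listed sets are pairwise disjoint, so 3 is the maximum.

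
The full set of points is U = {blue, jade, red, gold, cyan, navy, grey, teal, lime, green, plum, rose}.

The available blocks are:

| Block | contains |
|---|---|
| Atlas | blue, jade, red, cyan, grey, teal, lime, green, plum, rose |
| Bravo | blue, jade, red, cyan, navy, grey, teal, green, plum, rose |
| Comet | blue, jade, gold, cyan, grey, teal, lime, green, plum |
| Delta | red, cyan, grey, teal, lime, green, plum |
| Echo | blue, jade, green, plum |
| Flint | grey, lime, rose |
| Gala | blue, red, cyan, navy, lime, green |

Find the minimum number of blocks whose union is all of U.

2

Bravo and Comet cover everything between them: the union {blue, jade, red, gold, cyan, navy, grey, teal, lime, green, plum, rose} is all of U.
No single block has all 12 points (the largest, Atlas, has 10), so 2 is optimal.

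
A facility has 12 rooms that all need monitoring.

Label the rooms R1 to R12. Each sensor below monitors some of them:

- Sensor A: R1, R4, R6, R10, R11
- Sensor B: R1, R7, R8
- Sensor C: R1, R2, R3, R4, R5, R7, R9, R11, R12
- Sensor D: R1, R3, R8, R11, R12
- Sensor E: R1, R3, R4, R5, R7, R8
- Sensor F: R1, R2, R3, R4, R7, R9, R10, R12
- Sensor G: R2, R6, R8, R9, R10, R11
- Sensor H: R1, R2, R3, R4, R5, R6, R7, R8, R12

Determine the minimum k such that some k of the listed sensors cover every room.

2

G and H together: G ∪ H = {R1, R2, R3, R4, R5, R6, R7, R8, R9, R10, R11, R12} — every room is covered.
No single sensor has all 12 rooms (the largest, C, has 9), so 2 is optimal.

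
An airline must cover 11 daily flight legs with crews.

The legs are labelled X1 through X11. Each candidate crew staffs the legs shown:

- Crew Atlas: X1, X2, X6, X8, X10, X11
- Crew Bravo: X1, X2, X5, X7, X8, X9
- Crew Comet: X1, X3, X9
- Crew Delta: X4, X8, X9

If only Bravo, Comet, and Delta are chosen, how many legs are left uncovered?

Union of Bravo, Comet, Delta = {X1, X2, X3, X4, X5, X7, X8, X9}.
Not covered: X6, X10, X11 — 3 legs.

3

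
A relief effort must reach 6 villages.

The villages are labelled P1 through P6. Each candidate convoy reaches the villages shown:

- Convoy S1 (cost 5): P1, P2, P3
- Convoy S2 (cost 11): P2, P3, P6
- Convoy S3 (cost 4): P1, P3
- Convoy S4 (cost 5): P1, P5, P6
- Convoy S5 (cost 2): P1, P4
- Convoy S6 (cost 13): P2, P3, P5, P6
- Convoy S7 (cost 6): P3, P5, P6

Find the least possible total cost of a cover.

S1, S4, S5 together cover every village (S1 ∪ S4 ∪ S5 = {P1, P2, P3, P4, P5, P6}); total cost 5 + 5 + 2 = 12.
The greedy pick S5, S7, S1 costs 13; no covering selection beats 12.

12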